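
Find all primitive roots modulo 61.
Primitive roots mod 61: {2, 6, 7, 10, 17, 18, 26, 30, 31, 35, 43, 44, 51, 54, 55, 59}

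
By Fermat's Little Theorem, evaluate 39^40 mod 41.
By Fermat's Little Theorem, 39^{40} ≡ 1 (mod 41) since 41 is prime and gcd(39, 41) = 1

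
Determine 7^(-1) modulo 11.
7^(-1) ≡ 8 (mod 11). Verification: 7 × 8 = 56 ≡ 1 (mod 11)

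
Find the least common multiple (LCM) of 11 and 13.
143

First find GCD(11, 13) using the Euclidean algorithm:
11 = 0 × 13 + 11
13 = 1 × 11 + 2
11 = 5 × 2 + 1
2 = 2 × 1 + 0
GCD(11, 13) = 1

LCM formula: LCM(a, b) = (a × b) / GCD(a, b)
LCM(11, 13) = (11 × 13) / 1
LCM(11, 13) = 143 / 1
LCM(11, 13) = 143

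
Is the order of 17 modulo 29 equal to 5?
No, the actual order is 4, not 5.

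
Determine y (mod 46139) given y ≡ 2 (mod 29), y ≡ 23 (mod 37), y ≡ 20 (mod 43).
21520

Using the Chinese Remainder Theorem:
M = product of moduli = 46139
For equation 1: M_1 = 1591, 1591 ≡ 25 (mod 29), inverse of 1591 mod 29 is 7 (check: 25 × 7 = 175 ≡ 1 (mod 29))
For equation 2: M_2 = 1247, 1247 ≡ 26 (mod 37), inverse of 1247 mod 37 is 10 (check: 26 × 10 = 260 ≡ 1 (mod 37))
For equation 3: M_3 = 1073, 1073 ≡ 41 (mod 43), inverse of 1073 mod 43 is 21 (check: 41 × 21 = 861 ≡ 1 (mod 43))
Combine: y ≡ Σ r_i×M_i×(M_i⁻¹ mod m_i) = 2×1591×7 + 23×1247×10 + 20×1073×21 = 22274 + 286810 + 450660 = 759744
759744 mod 46139 = 21520
y ≡ 21520 (mod 46139)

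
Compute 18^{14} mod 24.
0

Using successive squaring:
Binary expansion of 14: 1110
Powers of 18 mod 24 (each is the square of the previous):
  18^1 ≡ 18 (mod 24)
  18^2 ≡ 18² = 324 ≡ 12 (mod 24)
  18^4 ≡ 12² = 144 ≡ 0 (mod 24)
  18^8 ≡ 0² = 0 ≡ 0 (mod 24)
14 = 8 + 4 + 2, so 18^14 = 18^8 × 18^4 × 18^2 ≡ 0 × 0 × 12 (mod 24)
Multiplying step by step:
  0 × 0 = 0 ≡ 0 (mod 24)
  0 × 12 = 0 ≡ 0 (mod 24)
Result: 18^14 ≡ 0 (mod 24)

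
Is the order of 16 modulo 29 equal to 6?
No, the actual order is 7, not 6.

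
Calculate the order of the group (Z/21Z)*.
12

Prime factorization: 21 = 3 × 7
Using the formula φ(n) = n × Π(1 - 1/p) for each prime factor p:
φ(21) = 21 × (1 - 1/3) × (1 - 1/7)
φ(21) = 12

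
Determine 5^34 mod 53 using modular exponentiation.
Using repeated squaring. 34 = 32 + 2 (binary 100010). Repeated squaring mod 53: 5^1 ≡ 5; 5^2 ≡ 5² = 25 ≡ 25; 5^4 ≡ 25² = 625 ≡ 42; 5^8 ≡ 42² = 1764 ≡ 15; 5^16 ≡ 15² = 225 ≡ 13; 5^32 ≡ 13² = 169 ≡ 10. Multiply: 5^34 = 5^32 × 5^2 ≡ 10 × 25 (mod 53): 10 × 25 = 250 ≡ 38. So 5^34 ≡ 38 (mod 53).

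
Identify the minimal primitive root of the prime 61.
p - 1 = 60 has prime divisors 2, 3, 5. h is a primitive root mod 61 iff h^(60/q) ≢ 1 (mod 61) for each such q.
h = 2: 2^30 ≡ 60, 2^20 ≡ 47, 2^12 ≡ 9 (mod 61); none is 1, so 2 has order 60 and is a primitive root.
The smallest primitive root mod 61 is g = 2.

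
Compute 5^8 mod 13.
8 = 8 (binary 1000). Repeated squaring mod 13: 5^1 ≡ 5; 5^2 ≡ 5² = 25 ≡ 12; 5^4 ≡ 12² = 144 ≡ 1; 5^8 ≡ 1² = 1 ≡ 1. So 5^8 ≡ 1 (mod 13).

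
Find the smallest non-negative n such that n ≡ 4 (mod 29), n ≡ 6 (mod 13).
149

Using the Chinese Remainder Theorem:
M = product of moduli = 377
For equation 1: M_1 = 13, 13 ≡ 13 (mod 29), inverse of 13 mod 29 is 9 (check: 13 × 9 = 117 ≡ 1 (mod 29))
For equation 2: M_2 = 29, 29 ≡ 3 (mod 13), inverse of 29 mod 13 is 9 (check: 3 × 9 = 27 ≡ 1 (mod 13))
Combine: n ≡ Σ r_i×M_i×(M_i⁻¹ mod m_i) = 4×13×9 + 6×29×9 = 468 + 1566 = 2034
2034 mod 377 = 149
n ≡ 149 (mod 377)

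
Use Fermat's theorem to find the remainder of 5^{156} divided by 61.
9

By Fermat's Little Theorem, a^(p-1) ≡ 1 (mod p) for prime p and gcd(a, p) = 1
Here p = 61, so 5^60 ≡ 1 (mod 61)
We can reduce the exponent: 156 mod 60 = 36
So 5^156 ≡ 5^36 (mod 61)
Computing: 5^36 mod 61 = 9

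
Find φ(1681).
1640

Prime factorization: 1681 = 41^2
Using the formula φ(n) = n × Π(1 - 1/p) for each prime factor p:
φ(1681) = 1681 × (1 - 1/41)
φ(1681) = 1640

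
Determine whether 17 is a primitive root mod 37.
p - 1 = 36 has prime divisors 2, 3. Check 17^(36/q) mod 37 for each: 17^(36/2) = 17^18 ≡ 36, 17^(36/3) = 17^12 ≡ 26 (mod 37). None of these is 1, so 17 has order 36 = φ(37), so it is a primitive root mod 37.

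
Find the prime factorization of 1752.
2^3 × 3 × 73

Divide by primes starting from smallest:
1752 ÷ 2 = 876
876 ÷ 2 = 438
438 ÷ 2 = 219
219 ÷ 3 = 73
73 ÷ 73 = 1

1752 = 2^3 × 3 × 73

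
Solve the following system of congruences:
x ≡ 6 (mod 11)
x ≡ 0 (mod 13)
39

Using the Chinese Remainder Theorem:
M = product of moduli = 143
For equation 1: M_1 = 13, 13 ≡ 2 (mod 11), inverse of 13 mod 11 is 6 (check: 2 × 6 = 12 ≡ 1 (mod 11))
For equation 2: M_2 = 11, 11 ≡ 11 (mod 13), inverse of 11 mod 13 is 6 (check: 11 × 6 = 66 ≡ 1 (mod 13))
Combine: x ≡ Σ r_i×M_i×(M_i⁻¹ mod m_i) = 6×13×6 + 0×11×6 = 468 + 0 = 468
468 mod 143 = 39
x ≡ 39 (mod 143)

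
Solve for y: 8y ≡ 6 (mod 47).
36

Since gcd(8, 47) = 1 divides 6, a solution exists.
Multiply both sides by the inverse of 8 mod 47:
  8^(-1) mod 47 = 6
  x ≡ 6 × 6 ≡ 36 ≡ 36 (mod 47)
Verification: 8 × 36 = 288 = 6 × 47 + 6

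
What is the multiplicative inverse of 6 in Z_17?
3

Using Extended Euclidean Algorithm:
gcd(6, 17) = 1
Bezout coefficients: 6 × 3 + 17 × -1 = 1
So 6 × 3 ≡ 1 (mod 17)
The inverse is 3 mod 17 = 3
Verification: 6 × 3 = 18 = 1 × 17 + 1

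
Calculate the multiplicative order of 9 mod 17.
Powers of 9 mod 17: 9^1≡9, 9^2≡13, 9^3≡15, 9^4≡16, 9^5≡8, 9^6≡4, 9^7≡2, 9^8≡1. Order = 8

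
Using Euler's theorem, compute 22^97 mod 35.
By Euler: 22^{24} ≡ 1 (mod 35) since gcd(22, 35) = 1. 97 = 4×24 + 1. So 22^{97} ≡ 22^{1} ≡ 22 (mod 35)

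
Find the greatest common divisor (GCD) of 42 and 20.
2

Using the Euclidean algorithm:
42 = 2 × 20 + 2
20 = 10 × 2 + 0

GCD(42, 20) = 2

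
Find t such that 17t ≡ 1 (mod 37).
24

Since gcd(17, 37) = 1 divides 1, a solution exists.
Multiply both sides by the inverse of 17 mod 37:
  17^(-1) mod 37 = 24
  x ≡ 24 × 1 ≡ 24 ≡ 24 (mod 37)
Verification: 17 × 24 = 408 = 11 × 37 + 1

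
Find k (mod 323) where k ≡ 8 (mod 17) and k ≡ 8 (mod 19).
M = 17 × 19 = 323. M₁ = 19, y₁ ≡ 9 (mod 17). M₂ = 17, y₂ ≡ 9 (mod 19). k = 8×19×9 + 8×17×9 ≡ 8 (mod 323)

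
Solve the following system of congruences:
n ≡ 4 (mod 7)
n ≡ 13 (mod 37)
235

Using the Chinese Remainder Theorem:
M = product of moduli = 259
For equation 1: M_1 = 37, 37 ≡ 2 (mod 7), inverse of 37 mod 7 is 4 (check: 2 × 4 = 8 ≡ 1 (mod 7))
For equation 2: M_2 = 7, 7 ≡ 7 (mod 37), inverse of 7 mod 37 is 16 (check: 7 × 16 = 112 ≡ 1 (mod 37))
Combine: n ≡ Σ r_i×M_i×(M_i⁻¹ mod m_i) = 4×37×4 + 13×7×16 = 592 + 1456 = 2048
2048 mod 259 = 235
n ≡ 235 (mod 259)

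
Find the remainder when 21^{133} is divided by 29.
By Fermat: 21^{28} ≡ 1 (mod 29). 133 = 4×28 + 21. So 21^{133} ≡ 21^{21} ≡ 17 (mod 29)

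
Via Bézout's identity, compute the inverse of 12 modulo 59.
Extended GCD: 12(5) + 59(-1) = 1. So 12^(-1) ≡ 5 ≡ 5 (mod 59). Verify: 12 × 5 = 60 ≡ 1 (mod 59)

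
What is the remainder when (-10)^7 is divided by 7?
(-10) ≡ 4 (mod 7). 7 = 4 + 2 + 1 (binary 111). Repeated squaring mod 7: 4^1 ≡ 4; 4^2 ≡ 4² = 16 ≡ 2; 4^4 ≡ 2² = 4 ≡ 4. Multiply: (-10)^7 ≡ 4^4 × 4^2 × 4^1 ≡ 4 × 2 × 4 (mod 7): 4 × 2 = 8 ≡ 1; 1 × 4 = 4 ≡ 4. So (-10)^7 ≡ 4 (mod 7).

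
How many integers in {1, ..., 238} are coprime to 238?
96

Prime factorization: 238 = 2 × 7 × 17
Using the formula φ(n) = n × Π(1 - 1/p) for each prime factor p:
φ(238) = 238 × (1 - 1/2) × (1 - 1/7) × (1 - 1/17)
φ(238) = 96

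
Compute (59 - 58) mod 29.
1

(59 - 58) = 1
1 mod 29 = 1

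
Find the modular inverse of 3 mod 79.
3^(-1) ≡ 53 (mod 79). Verification: 3 × 53 = 159 ≡ 1 (mod 79)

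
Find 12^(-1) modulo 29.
17

Using Extended Euclidean Algorithm:
gcd(12, 29) = 1
Bezout coefficients: 12 × -12 + 29 × 5 = 1
So 12 × -12 ≡ 1 (mod 29)
The inverse is -12 mod 29 = 17
Verification: 12 × 17 = 204 = 7 × 29 + 1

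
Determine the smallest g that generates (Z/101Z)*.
2

A primitive root g modulo p has order p-1 = 100
Prime divisors of 100: [2, 5]
g is a primitive root iff g^(100/q) ≢ 1 (mod 101) for each prime divisor q
Testing small values:
  g = 2: 2^50 ≡ 100, 2^20 ≡ 95 (mod 101) → none is 1, primitive root!
The smallest primitive root is 2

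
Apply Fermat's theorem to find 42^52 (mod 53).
By Fermat's Little Theorem, 42^{52} ≡ 1 (mod 53) since 53 is prime and gcd(42, 53) = 1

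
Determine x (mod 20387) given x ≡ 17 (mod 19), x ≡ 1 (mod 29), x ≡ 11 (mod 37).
15255

Using the Chinese Remainder Theorem:
M = product of moduli = 20387
For equation 1: M_1 = 1073, 1073 ≡ 9 (mod 19), inverse of 1073 mod 19 is 17 (check: 9 × 17 = 153 ≡ 1 (mod 19))
For equation 2: M_2 = 703, 703 ≡ 7 (mod 29), inverse of 703 mod 29 is 25 (check: 7 × 25 = 175 ≡ 1 (mod 29))
For equation 3: M_3 = 551, 551 ≡ 33 (mod 37), inverse of 551 mod 37 is 9 (check: 33 × 9 = 297 ≡ 1 (mod 37))
Combine: x ≡ Σ r_i×M_i×(M_i⁻¹ mod m_i) = 17×1073×17 + 1×703×25 + 11×551×9 = 310097 + 17575 + 54549 = 382221
382221 mod 20387 = 15255
x ≡ 15255 (mod 20387)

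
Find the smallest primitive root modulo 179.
p - 1 = 178 has prime divisors 2, 89. h is a primitive root mod 179 iff h^(178/q) ≢ 1 (mod 179) for each such q.
h = 2: 2^89 ≡ 178, 2^2 ≡ 4 (mod 179); none is 1, so 2 has order 178 and is a primitive root.
The smallest primitive root mod 179 is g = 2.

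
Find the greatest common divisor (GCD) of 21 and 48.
3

Using the Euclidean algorithm:
21 = 0 × 48 + 21
48 = 2 × 21 + 6
21 = 3 × 6 + 3
6 = 2 × 3 + 0

GCD(21, 48) = 3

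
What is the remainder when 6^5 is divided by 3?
6 ≡ 0 (mod 3). 5 = 4 + 1 (binary 101). Repeated squaring mod 3: 0^1 ≡ 0; 0^2 ≡ 0² = 0 ≡ 0; 0^4 ≡ 0² = 0 ≡ 0. Multiply: 6^5 ≡ 0^4 × 0^1 ≡ 0 × 0 (mod 3): 0 × 0 = 0 ≡ 0. So 6^5 ≡ 0 (mod 3).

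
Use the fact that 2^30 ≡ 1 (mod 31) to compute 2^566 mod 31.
By Fermat: 2^{30} ≡ 1 (mod 31). 566 ≡ 26 (mod 30). So 2^{566} ≡ 2^{26} ≡ 2 (mod 31)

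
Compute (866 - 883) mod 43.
26

(866 - 883) = -17
-17 mod 43 = 26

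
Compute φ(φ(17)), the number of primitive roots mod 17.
Number of primitive roots mod 17 = φ(16) = 8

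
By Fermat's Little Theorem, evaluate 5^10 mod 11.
By Fermat's Little Theorem, 5^{10} ≡ 1 (mod 11) since 11 is prime and gcd(5, 11) = 1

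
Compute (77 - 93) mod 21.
5

(77 - 93) = -16
-16 mod 21 = 5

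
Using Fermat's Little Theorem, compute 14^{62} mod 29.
5

By Fermat's Little Theorem, a^(p-1) ≡ 1 (mod p) for prime p and gcd(a, p) = 1
Here p = 29, so 14^28 ≡ 1 (mod 29)
We can reduce the exponent: 62 mod 28 = 6
So 14^62 ≡ 14^6 (mod 29)
Computing: 14^6 mod 29 = 5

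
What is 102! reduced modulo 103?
By Wilson's theorem, (102)! ≡ -1 ≡ 102 (mod 103)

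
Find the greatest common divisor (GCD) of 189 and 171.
9

Using the Euclidean algorithm:
189 = 1 × 171 + 18
171 = 9 × 18 + 9
18 = 2 × 9 + 0

GCD(189, 171) = 9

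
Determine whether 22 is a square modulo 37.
By Euler's criterion: 22^{18} ≡ 36 (mod 37). Since this equals -1 (≡ 36), 22 is not a QR.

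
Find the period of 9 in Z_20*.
Powers of 9 mod 20: 9^1≡9, 9^2≡1. Order = 2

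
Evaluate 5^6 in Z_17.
6 = 4 + 2 (binary 110). Repeated squaring mod 17: 5^1 ≡ 5; 5^2 ≡ 5² = 25 ≡ 8; 5^4 ≡ 8² = 64 ≡ 13. Multiply: 5^6 = 5^4 × 5^2 ≡ 13 × 8 (mod 17): 13 × 8 = 104 ≡ 2. So 5^6 ≡ 2 (mod 17).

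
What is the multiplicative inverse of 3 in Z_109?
73

Using Extended Euclidean Algorithm:
gcd(3, 109) = 1
Bezout coefficients: 3 × -36 + 109 × 1 = 1
So 3 × -36 ≡ 1 (mod 109)
The inverse is -36 mod 109 = 73
Verification: 3 × 73 = 219 = 2 × 109 + 1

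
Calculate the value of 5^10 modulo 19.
10 = 8 + 2 (binary 1010). Repeated squaring mod 19: 5^1 ≡ 5; 5^2 ≡ 5² = 25 ≡ 6; 5^4 ≡ 6² = 36 ≡ 17; 5^8 ≡ 17² = 289 ≡ 4. Multiply: 5^10 = 5^8 × 5^2 ≡ 4 × 6 (mod 19): 4 × 6 = 24 ≡ 5. So 5^10 ≡ 5 (mod 19).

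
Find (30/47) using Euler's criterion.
(30/47) = 30^{23} mod 47 = -1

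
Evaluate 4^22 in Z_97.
Using repeated squaring. 22 = 16 + 4 + 2 (binary 10110). Repeated squaring mod 97: 4^1 ≡ 4; 4^2 ≡ 4² = 16 ≡ 16; 4^4 ≡ 16² = 256 ≡ 62; 4^8 ≡ 62² = 3844 ≡ 61; 4^16 ≡ 61² = 3721 ≡ 35. Multiply: 4^22 = 4^16 × 4^4 × 4^2 ≡ 35 × 62 × 16 (mod 97): 35 × 62 = 2170 ≡ 36; 36 × 16 = 576 ≡ 91. So 4^22 ≡ 91 (mod 97).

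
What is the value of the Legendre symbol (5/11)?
(5/11) = 5^{5} mod 11 = 1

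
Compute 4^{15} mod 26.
12

Using successive squaring:
Binary expansion of 15: 1111
Powers of 4 mod 26 (each is the square of the previous):
  4^1 ≡ 4 (mod 26)
  4^2 ≡ 4² = 16 ≡ 16 (mod 26)
  4^4 ≡ 16² = 256 ≡ 22 (mod 26)
  4^8 ≡ 22² = 484 ≡ 16 (mod 26)
15 = 8 + 4 + 2 + 1, so 4^15 = 4^8 × 4^4 × 4^2 × 4^1 ≡ 16 × 22 × 16 × 4 (mod 26)
Multiplying step by step:
  16 × 22 = 352 ≡ 14 (mod 26)
  14 × 16 = 224 ≡ 16 (mod 26)
  16 × 4 = 64 ≡ 12 (mod 26)
Result: 4^15 ≡ 12 (mod 26)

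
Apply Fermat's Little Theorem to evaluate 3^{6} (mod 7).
1

By Fermat's Little Theorem, a^(p-1) ≡ 1 (mod p) for prime p and gcd(a, p) = 1
Here p = 7, so 3^6 ≡ 1 (mod 7)
We can reduce the exponent: 6 mod 6 = 0
So 3^6 ≡ 3^0 (mod 7)
Computing: 3^0 mod 7 = 1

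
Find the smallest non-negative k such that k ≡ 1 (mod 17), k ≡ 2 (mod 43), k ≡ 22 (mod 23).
7957

Using the Chinese Remainder Theorem:
M = product of moduli = 16813
For equation 1: M_1 = 989, 989 ≡ 3 (mod 17), inverse of 989 mod 17 is 6 (check: 3 × 6 = 18 ≡ 1 (mod 17))
For equation 2: M_2 = 391, 391 ≡ 4 (mod 43), inverse of 391 mod 43 is 11 (check: 4 × 11 = 44 ≡ 1 (mod 43))
For equation 3: M_3 = 731, 731 ≡ 18 (mod 23), inverse of 731 mod 23 is 9 (check: 18 × 9 = 162 ≡ 1 (mod 23))
Combine: k ≡ Σ r_i×M_i×(M_i⁻¹ mod m_i) = 1×989×6 + 2×391×11 + 22×731×9 = 5934 + 8602 + 144738 = 159274
159274 mod 16813 = 7957
k ≡ 7957 (mod 16813)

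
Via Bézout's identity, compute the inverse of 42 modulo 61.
Extended GCD: 42(16) + 61(-11) = 1. So 42^(-1) ≡ 16 ≡ 16 (mod 61). Verify: 42 × 16 = 672 ≡ 1 (mod 61)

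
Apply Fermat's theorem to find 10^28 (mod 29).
By Fermat's Little Theorem, 10^{28} ≡ 1 (mod 29) since 29 is prime and gcd(10, 29) = 1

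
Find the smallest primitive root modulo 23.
p - 1 = 22 has prime divisors 2, 11. h is a primitive root mod 23 iff h^(22/q) ≢ 1 (mod 23) for each such q.
h = 2: 2^11 ≡ 1, 2^2 ≡ 4 (mod 23); 2^11 ≡ 1, so not a primitive root.
h = 3: 3^11 ≡ 1, 3^2 ≡ 9 (mod 23); 3^11 ≡ 1, so not a primitive root.
h = 4: 4^11 ≡ 1, 4^2 ≡ 16 (mod 23); 4^11 ≡ 1, so not a primitive root.
h = 5: 5^11 ≡ 22, 5^2 ≡ 2 (mod 23); none is 1, so 5 has order 22 and is a primitive root.
The smallest primitive root mod 23 is g = 5.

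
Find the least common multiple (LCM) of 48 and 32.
96

First find GCD(48, 32) using the Euclidean algorithm:
48 = 1 × 32 + 16
32 = 2 × 16 + 0
GCD(48, 32) = 16

LCM formula: LCM(a, b) = (a × b) / GCD(a, b)
LCM(48, 32) = (48 × 32) / 16
LCM(48, 32) = 1536 / 16
LCM(48, 32) = 96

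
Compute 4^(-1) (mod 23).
4^(-1) ≡ 6 (mod 23). Verification: 4 × 6 = 24 ≡ 1 (mod 23)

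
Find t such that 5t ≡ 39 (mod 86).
25

Since gcd(5, 86) = 1 divides 39, a solution exists.
Multiply both sides by the inverse of 5 mod 86:
  5^(-1) mod 86 = 69
  x ≡ 69 × 39 ≡ 2691 ≡ 25 (mod 86)
Verification: 5 × 25 = 125 = 1 × 86 + 39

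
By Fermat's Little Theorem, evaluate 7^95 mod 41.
By Fermat: 7^{40} ≡ 1 (mod 41). 95 = 2×40 + 15. So 7^{95} ≡ 7^{15} ≡ 14 (mod 41)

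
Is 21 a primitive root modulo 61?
No

To verify, check if 21^(60/q) ≢ 1 (mod 61) for each prime divisor q of 60
Divisors of 60 = 60: [1, 2, 3, 4, 5, 6, 10, 12, 15, 20, 30, 60]
  21^(60/2) = 21^30 ≡ 60 (mod 61)
  21^(60/3) = 21^20 ≡ 47 (mod 61)
  21^(60/5) = 21^12 ≡ 1 (mod 61)
Conclusion: 21 is not a primitive root modulo 61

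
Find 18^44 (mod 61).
Using repeated squaring. 44 = 32 + 8 + 4 (binary 101100). Repeated squaring mod 61: 18^1 ≡ 18; 18^2 ≡ 18² = 324 ≡ 19; 18^4 ≡ 19² = 361 ≡ 56; 18^8 ≡ 56² = 3136 ≡ 25; 18^16 ≡ 25² = 625 ≡ 15; 18^32 ≡ 15² = 225 ≡ 42. Multiply: 18^44 = 18^32 × 18^8 × 18^4 ≡ 42 × 25 × 56 (mod 61): 42 × 25 = 1050 ≡ 13; 13 × 56 = 728 ≡ 57. So 18^44 ≡ 57 (mod 61).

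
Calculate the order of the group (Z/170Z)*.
64

Prime factorization: 170 = 2 × 5 × 17
Using the formula φ(n) = n × Π(1 - 1/p) for each prime factor p:
φ(170) = 170 × (1 - 1/2) × (1 - 1/5) × (1 - 1/17)
φ(170) = 64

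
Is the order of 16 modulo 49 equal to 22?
No, the actual order is 21, not 22.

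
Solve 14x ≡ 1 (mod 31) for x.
20

Using Extended Euclidean Algorithm:
gcd(14, 31) = 1
Bezout coefficients: 14 × -11 + 31 × 5 = 1
So 14 × -11 ≡ 1 (mod 31)
The inverse is -11 mod 31 = 20
Verification: 14 × 20 = 280 = 9 × 31 + 1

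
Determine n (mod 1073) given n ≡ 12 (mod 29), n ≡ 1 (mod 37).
186

Using the Chinese Remainder Theorem:
M = product of moduli = 1073
For equation 1: M_1 = 37, 37 ≡ 8 (mod 29), inverse of 37 mod 29 is 11 (check: 8 × 11 = 88 ≡ 1 (mod 29))
For equation 2: M_2 = 29, 29 ≡ 29 (mod 37), inverse of 29 mod 37 is 23 (check: 29 × 23 = 667 ≡ 1 (mod 37))
Combine: n ≡ Σ r_i×M_i×(M_i⁻¹ mod m_i) = 12×37×11 + 1×29×23 = 4884 + 667 = 5551
5551 mod 1073 = 186
n ≡ 186 (mod 1073)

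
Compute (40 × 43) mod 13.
4

(40 × 43) = 1720
1720 mod 13 = 4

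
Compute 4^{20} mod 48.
16

Using successive squaring:
Binary expansion of 20: 10100
Powers of 4 mod 48 (each is the square of the previous):
  4^1 ≡ 4 (mod 48)
  4^2 ≡ 4² = 16 ≡ 16 (mod 48)
  4^4 ≡ 16² = 256 ≡ 16 (mod 48)
  4^8 ≡ 16² = 256 ≡ 16 (mod 48)
  4^16 ≡ 16² = 256 ≡ 16 (mod 48)
20 = 16 + 4, so 4^20 = 4^16 × 4^4 ≡ 16 × 16 (mod 48)
Multiplying step by step:
  16 × 16 = 256 ≡ 16 (mod 48)
Result: 4^20 ≡ 16 (mod 48)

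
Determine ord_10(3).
Powers of 3 mod 10: 3^1≡3, 3^2≡9, 3^3≡7, 3^4≡1. Order = 4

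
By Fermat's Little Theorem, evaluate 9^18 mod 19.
By Fermat's Little Theorem, 9^{18} ≡ 1 (mod 19) since 19 is prime and gcd(9, 19) = 1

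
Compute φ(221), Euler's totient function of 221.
192

Prime factorization: 221 = 13 × 17
Using the formula φ(n) = n × Π(1 - 1/p) for each prime factor p:
φ(221) = 221 × (1 - 1/13) × (1 - 1/17)
φ(221) = 192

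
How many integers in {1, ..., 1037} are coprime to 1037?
960

Prime factorization: 1037 = 17 × 61
Using the formula φ(n) = n × Π(1 - 1/p) for each prime factor p:
φ(1037) = 1037 × (1 - 1/17) × (1 - 1/61)
φ(1037) = 960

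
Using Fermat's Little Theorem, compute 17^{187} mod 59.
15

By Fermat's Little Theorem, a^(p-1) ≡ 1 (mod p) for prime p and gcd(a, p) = 1
Here p = 59, so 17^58 ≡ 1 (mod 59)
We can reduce the exponent: 187 mod 58 = 13
So 17^187 ≡ 17^13 (mod 59)
Computing: 17^13 mod 59 = 15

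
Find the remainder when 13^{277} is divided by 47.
By Fermat: 13^{46} ≡ 1 (mod 47). 277 = 6×46 + 1. So 13^{277} ≡ 13^{1} ≡ 13 (mod 47)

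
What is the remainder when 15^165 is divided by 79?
Using Fermat: 15^{78} ≡ 1 (mod 79). 165 ≡ 9 (mod 78). So 15^{165} ≡ 15^{9} ≡ 17 (mod 79)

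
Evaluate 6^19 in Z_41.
Using repeated squaring. 19 = 16 + 2 + 1 (binary 10011). Repeated squaring mod 41: 6^1 ≡ 6; 6^2 ≡ 6² = 36 ≡ 36; 6^4 ≡ 36² = 1296 ≡ 25; 6^8 ≡ 25² = 625 ≡ 10; 6^16 ≡ 10² = 100 ≡ 18. Multiply: 6^19 = 6^16 × 6^2 × 6^1 ≡ 18 × 36 × 6 (mod 41): 18 × 36 = 648 ≡ 33; 33 × 6 = 198 ≡ 34. So 6^19 ≡ 34 (mod 41).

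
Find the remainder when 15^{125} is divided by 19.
By Fermat: 15^{18} ≡ 1 (mod 19). 125 = 6×18 + 17. So 15^{125} ≡ 15^{17} ≡ 14 (mod 19)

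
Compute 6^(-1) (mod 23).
4

Using Extended Euclidean Algorithm:
gcd(6, 23) = 1
Bezout coefficients: 6 × 4 + 23 × -1 = 1
So 6 × 4 ≡ 1 (mod 23)
The inverse is 4 mod 23 = 4
Verification: 6 × 4 = 24 = 1 × 23 + 1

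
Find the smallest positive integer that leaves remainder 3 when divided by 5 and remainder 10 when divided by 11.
M = 5 × 11 = 55. M₁ = 11, y₁ ≡ 1 (mod 5). M₂ = 5, y₂ ≡ 9 (mod 11). k = 3×11×1 + 10×5×9 ≡ 43 (mod 55). The smallest positive such number is 43.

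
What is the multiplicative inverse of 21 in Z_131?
21^(-1) ≡ 25 (mod 131). Verification: 21 × 25 = 525 ≡ 1 (mod 131)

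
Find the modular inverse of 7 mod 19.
7^(-1) ≡ 11 (mod 19). Verification: 7 × 11 = 77 ≡ 1 (mod 19)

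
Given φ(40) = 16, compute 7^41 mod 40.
By Euler: 7^{16} ≡ 1 (mod 40) since gcd(7, 40) = 1. 41 = 2×16 + 9. So 7^{41} ≡ 7^{9} ≡ 7 (mod 40)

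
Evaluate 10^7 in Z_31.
7 = 4 + 2 + 1 (binary 111). Repeated squaring mod 31: 10^1 ≡ 10; 10^2 ≡ 10² = 100 ≡ 7; 10^4 ≡ 7² = 49 ≡ 18. Multiply: 10^7 = 10^4 × 10^2 × 10^1 ≡ 18 × 7 × 10 (mod 31): 18 × 7 = 126 ≡ 2; 2 × 10 = 20 ≡ 20. So 10^7 ≡ 20 (mod 31).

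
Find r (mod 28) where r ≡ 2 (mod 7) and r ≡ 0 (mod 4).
M = 7 × 4 = 28. M₁ = 4, y₁ ≡ 2 (mod 7). M₂ = 7, y₂ ≡ 3 (mod 4). r = 2×4×2 + 0×7×3 ≡ 16 (mod 28)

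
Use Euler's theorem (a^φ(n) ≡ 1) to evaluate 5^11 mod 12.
By Euler: 5^{4} ≡ 1 (mod 12) since gcd(5, 12) = 1. 11 = 2×4 + 3. So 5^{11} ≡ 5^{3} ≡ 5 (mod 12)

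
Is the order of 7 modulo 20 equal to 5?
No, the actual order is 4, not 5.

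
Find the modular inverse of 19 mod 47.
19^(-1) ≡ 5 (mod 47). Verification: 19 × 5 = 95 ≡ 1 (mod 47)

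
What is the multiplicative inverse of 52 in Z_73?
66

Using Extended Euclidean Algorithm:
gcd(52, 73) = 1
Bezout coefficients: 52 × -7 + 73 × 5 = 1
So 52 × -7 ≡ 1 (mod 73)
The inverse is -7 mod 73 = 66
Verification: 52 × 66 = 3432 = 47 × 73 + 1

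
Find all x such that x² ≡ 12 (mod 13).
The square roots of 12 mod 13 are 8 and 5. Verify: 8² = 64 ≡ 12 (mod 13)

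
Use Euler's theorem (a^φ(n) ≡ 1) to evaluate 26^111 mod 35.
By Euler: 26^{24} ≡ 1 (mod 35) since gcd(26, 35) = 1. 111 = 4×24 + 15. So 26^{111} ≡ 26^{15} ≡ 6 (mod 35)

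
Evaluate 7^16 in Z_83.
Using repeated squaring. 16 = 16 (binary 10000). Repeated squaring mod 83: 7^1 ≡ 7; 7^2 ≡ 7² = 49 ≡ 49; 7^4 ≡ 49² = 2401 ≡ 77; 7^8 ≡ 77² = 5929 ≡ 36; 7^16 ≡ 36² = 1296 ≡ 51. So 7^16 ≡ 51 (mod 83).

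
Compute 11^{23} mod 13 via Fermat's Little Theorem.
6

By Fermat's Little Theorem, a^(p-1) ≡ 1 (mod p) for prime p and gcd(a, p) = 1
Here p = 13, so 11^12 ≡ 1 (mod 13)
We can reduce the exponent: 23 mod 12 = 11
So 11^23 ≡ 11^11 (mod 13)
Computing: 11^11 mod 13 = 6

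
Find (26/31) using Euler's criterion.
(26/31) = 26^{15} mod 31 = -1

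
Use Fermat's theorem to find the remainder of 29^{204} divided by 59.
29

By Fermat's Little Theorem, a^(p-1) ≡ 1 (mod p) for prime p and gcd(a, p) = 1
Here p = 59, so 29^58 ≡ 1 (mod 59)
We can reduce the exponent: 204 mod 58 = 30
So 29^204 ≡ 29^30 (mod 59)
Computing: 29^30 mod 59 = 29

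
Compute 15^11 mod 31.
Using repeated squaring. 11 = 8 + 2 + 1 (binary 1011). Repeated squaring mod 31: 15^1 ≡ 15; 15^2 ≡ 15² = 225 ≡ 8; 15^4 ≡ 8² = 64 ≡ 2; 15^8 ≡ 2² = 4 ≡ 4. Multiply: 15^11 = 15^8 × 15^2 × 15^1 ≡ 4 × 8 × 15 (mod 31): 4 × 8 = 32 ≡ 1; 1 × 15 = 15 ≡ 15. So 15^11 ≡ 15 (mod 31).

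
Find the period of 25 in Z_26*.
Powers of 25 mod 26: 25^1≡25, 25^2≡1. Order = 2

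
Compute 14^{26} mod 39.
1

Using successive squaring:
Binary expansion of 26: 11010
Powers of 14 mod 39 (each is the square of the previous):
  14^1 ≡ 14 (mod 39)
  14^2 ≡ 14² = 196 ≡ 1 (mod 39)
  14^4 ≡ 1² = 1 ≡ 1 (mod 39)
  14^8 ≡ 1² = 1 ≡ 1 (mod 39)
  14^16 ≡ 1² = 1 ≡ 1 (mod 39)
26 = 16 + 8 + 2, so 14^26 = 14^16 × 14^8 × 14^2 ≡ 1 × 1 × 1 (mod 39)
Multiplying step by step:
  1 × 1 = 1 ≡ 1 (mod 39)
  1 × 1 = 1 ≡ 1 (mod 39)
Result: 14^26 ≡ 1 (mod 39)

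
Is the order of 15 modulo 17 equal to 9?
No, the actual order is 8, not 9.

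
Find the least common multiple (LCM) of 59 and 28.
1652

First find GCD(59, 28) using the Euclidean algorithm:
59 = 2 × 28 + 3
28 = 9 × 3 + 1
3 = 3 × 1 + 0
GCD(59, 28) = 1

LCM formula: LCM(a, b) = (a × b) / GCD(a, b)
LCM(59, 28) = (59 × 28) / 1
LCM(59, 28) = 1652 / 1
LCM(59, 28) = 1652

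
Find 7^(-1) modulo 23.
10

Using Extended Euclidean Algorithm:
gcd(7, 23) = 1
Bezout coefficients: 7 × 10 + 23 × -3 = 1
So 7 × 10 ≡ 1 (mod 23)
The inverse is 10 mod 23 = 10
Verification: 7 × 10 = 70 = 3 × 23 + 1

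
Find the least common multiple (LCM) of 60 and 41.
2460

First find GCD(60, 41) using the Euclidean algorithm:
60 = 1 × 41 + 19
41 = 2 × 19 + 3
19 = 6 × 3 + 1
3 = 3 × 1 + 0
GCD(60, 41) = 1

LCM formula: LCM(a, b) = (a × b) / GCD(a, b)
LCM(60, 41) = (60 × 41) / 1
LCM(60, 41) = 2460 / 1
LCM(60, 41) = 2460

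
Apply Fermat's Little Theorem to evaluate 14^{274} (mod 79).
65

By Fermat's Little Theorem, a^(p-1) ≡ 1 (mod p) for prime p and gcd(a, p) = 1
Here p = 79, so 14^78 ≡ 1 (mod 79)
We can reduce the exponent: 274 mod 78 = 40
So 14^274 ≡ 14^40 (mod 79)
Computing: 14^40 mod 79 = 65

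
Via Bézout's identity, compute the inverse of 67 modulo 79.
Extended GCD: 67(-33) + 79(28) = 1. So 67^(-1) ≡ 46 ≡ 46 (mod 79). Verify: 67 × 46 = 3082 ≡ 1 (mod 79)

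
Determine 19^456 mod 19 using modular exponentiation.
Using repeated squaring. 19 ≡ 0 (mod 19). 456 = 256 + 128 + 64 + 8 (binary 111001000). Repeated squaring mod 19: 0^1 ≡ 0; 0^2 ≡ 0² = 0 ≡ 0; 0^4 ≡ 0² = 0 ≡ 0; 0^8 ≡ 0² = 0 ≡ 0; 0^16 ≡ 0² = 0 ≡ 0; 0^32 ≡ 0² = 0 ≡ 0; 0^64 ≡ 0² = 0 ≡ 0; 0^128 ≡ 0² = 0 ≡ 0; 0^256 ≡ 0² = 0 ≡ 0. Multiply: 19^456 ≡ 0^256 × 0^128 × 0^64 × 0^8 ≡ 0 × 0 × 0 × 0 (mod 19): 0 × 0 = 0 ≡ 0; 0 × 0 = 0 ≡ 0; 0 × 0 = 0 ≡ 0. So 19^456 ≡ 0 (mod 19).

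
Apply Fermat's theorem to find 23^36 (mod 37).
By Fermat's Little Theorem, 23^{36} ≡ 1 (mod 37) since 37 is prime and gcd(23, 37) = 1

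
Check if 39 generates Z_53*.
p - 1 = 52 has prime divisors 2, 13. Check 39^(52/q) mod 53 for each: 39^(52/2) = 39^26 ≡ 52, 39^(52/13) = 39^4 ≡ 44 (mod 53). None of these is 1, so 39 has order 52 = φ(53), so it is a primitive root mod 53.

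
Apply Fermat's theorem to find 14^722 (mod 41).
By Fermat: 14^{40} ≡ 1 (mod 41). 722 ≡ 2 (mod 40). So 14^{722} ≡ 14^{2} ≡ 32 (mod 41)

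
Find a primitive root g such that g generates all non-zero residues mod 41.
p - 1 = 40 has prime divisors 2, 5. h is a primitive root mod 41 iff h^(40/q) ≢ 1 (mod 41) for each such q.
h = 2: 2^20 ≡ 1, 2^8 ≡ 10 (mod 41); 2^20 ≡ 1, so not a primitive root.
h = 3: 3^20 ≡ 40, 3^8 ≡ 1 (mod 41); 3^8 ≡ 1, so not a primitive root.
h = 4: 4^20 ≡ 1, 4^8 ≡ 18 (mod 41); 4^20 ≡ 1, so not a primitive root.
h = 5: 5^20 ≡ 1, 5^8 ≡ 18 (mod 41); 5^20 ≡ 1, so not a primitive root.
h = 6: 6^20 ≡ 40, 6^8 ≡ 10 (mod 41); none is 1, so 6 has order 40 and is a primitive root.
The smallest primitive root mod 41 is g = 6.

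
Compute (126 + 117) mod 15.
3

(126 + 117) = 243
243 mod 15 = 3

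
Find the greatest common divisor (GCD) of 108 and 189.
27

Using the Euclidean algorithm:
108 = 0 × 189 + 108
189 = 1 × 108 + 81
108 = 1 × 81 + 27
81 = 3 × 27 + 0

GCD(108, 189) = 27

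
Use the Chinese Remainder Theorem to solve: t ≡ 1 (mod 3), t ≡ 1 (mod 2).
M = 3 × 2 = 6. M₁ = 2, y₁ ≡ 2 (mod 3). M₂ = 3, y₂ ≡ 1 (mod 2). t = 1×2×2 + 1×3×1 ≡ 1 (mod 6)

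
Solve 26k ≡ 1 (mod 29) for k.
26^(-1) ≡ 19 (mod 29). Verification: 26 × 19 = 494 ≡ 1 (mod 29)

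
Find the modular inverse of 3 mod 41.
3^(-1) ≡ 14 (mod 41). Verification: 3 × 14 = 42 ≡ 1 (mod 41)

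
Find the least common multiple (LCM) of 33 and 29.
957

First find GCD(33, 29) using the Euclidean algorithm:
33 = 1 × 29 + 4
29 = 7 × 4 + 1
4 = 4 × 1 + 0
GCD(33, 29) = 1

LCM formula: LCM(a, b) = (a × b) / GCD(a, b)
LCM(33, 29) = (33 × 29) / 1
LCM(33, 29) = 957 / 1
LCM(33, 29) = 957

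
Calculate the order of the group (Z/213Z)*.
140

Prime factorization: 213 = 3 × 71
Using the formula φ(n) = n × Π(1 - 1/p) for each prime factor p:
φ(213) = 213 × (1 - 1/3) × (1 - 1/71)
φ(213) = 140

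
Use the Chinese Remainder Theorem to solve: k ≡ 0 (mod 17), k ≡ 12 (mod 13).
M = 17 × 13 = 221. M₁ = 13, y₁ ≡ 4 (mod 17). M₂ = 17, y₂ ≡ 10 (mod 13). k = 0×13×4 + 12×17×10 ≡ 51 (mod 221)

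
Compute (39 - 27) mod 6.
0

(39 - 27) = 12
12 mod 6 = 0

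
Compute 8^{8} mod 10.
6

Using successive squaring:
Binary expansion of 8: 1000
Powers of 8 mod 10 (each is the square of the previous):
  8^1 ≡ 8 (mod 10)
  8^2 ≡ 8² = 64 ≡ 4 (mod 10)
  8^4 ≡ 4² = 16 ≡ 6 (mod 10)
  8^8 ≡ 6² = 36 ≡ 6 (mod 10)
8 is a power of 2, so 8^8 is the last square: ≡ 6 (mod 10)
Result: 8^8 ≡ 6 (mod 10)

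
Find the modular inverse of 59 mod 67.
59^(-1) ≡ 25 (mod 67). Verification: 59 × 25 = 1475 ≡ 1 (mod 67)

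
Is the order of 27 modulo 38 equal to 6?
Yes, ord_38(27) = 6.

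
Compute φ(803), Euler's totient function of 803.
720

Prime factorization: 803 = 11 × 73
Using the formula φ(n) = n × Π(1 - 1/p) for each prime factor p:
φ(803) = 803 × (1 - 1/11) × (1 - 1/73)
φ(803) = 720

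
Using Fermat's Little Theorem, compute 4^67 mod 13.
By Fermat: 4^{12} ≡ 1 (mod 13). 67 = 5×12 + 7. So 4^{67} ≡ 4^{7} ≡ 4 (mod 13)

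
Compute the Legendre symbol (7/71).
(7/71) = 7^{35} mod 71 = -1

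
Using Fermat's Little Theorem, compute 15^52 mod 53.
By Fermat's Little Theorem, 15^{52} ≡ 1 (mod 53) since 53 is prime and gcd(15, 53) = 1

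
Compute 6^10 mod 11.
10 = 8 + 2 (binary 1010). Repeated squaring mod 11: 6^1 ≡ 6; 6^2 ≡ 6² = 36 ≡ 3; 6^4 ≡ 3² = 9 ≡ 9; 6^8 ≡ 9² = 81 ≡ 4. Multiply: 6^10 = 6^8 × 6^2 ≡ 4 × 3 (mod 11): 4 × 3 = 12 ≡ 1. So 6^10 ≡ 1 (mod 11).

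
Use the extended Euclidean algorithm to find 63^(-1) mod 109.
Extended GCD: 63(45) + 109(-26) = 1. So 63^(-1) ≡ 45 ≡ 45 (mod 109). Verify: 63 × 45 = 2835 ≡ 1 (mod 109)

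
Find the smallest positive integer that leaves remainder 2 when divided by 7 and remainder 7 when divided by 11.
M = 7 × 11 = 77. M₁ = 11, y₁ ≡ 2 (mod 7). M₂ = 7, y₂ ≡ 8 (mod 11). x = 2×11×2 + 7×7×8 ≡ 51 (mod 77). The smallest positive such number is 51.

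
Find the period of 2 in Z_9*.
Powers of 2 mod 9: 2^1≡2, 2^2≡4, 2^3≡8, 2^4≡7, 2^5≡5, 2^6≡1. Order = 6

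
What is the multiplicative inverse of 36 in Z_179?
36^(-1) ≡ 5 (mod 179). Verification: 36 × 5 = 180 ≡ 1 (mod 179)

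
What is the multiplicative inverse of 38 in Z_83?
38^(-1) ≡ 59 (mod 83). Verification: 38 × 59 = 2242 ≡ 1 (mod 83)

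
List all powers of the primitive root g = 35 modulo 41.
g^1, g^2, ..., g^{40} mod 41: {35, 36, 30, 25, 14, 39, 12, 10, 22, 32, 13, 4, 17, 21, 38, 18, 15, 33, 7, 40, 6, 5, 11, 16, 27, 2, 29, 31, 19, 9, 28, 37, 24, 20, 3, 23, 26, 8, 34, 1}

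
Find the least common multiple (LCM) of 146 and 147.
21462

First find GCD(146, 147) using the Euclidean algorithm:
146 = 0 × 147 + 146
147 = 1 × 146 + 1
146 = 146 × 1 + 0
GCD(146, 147) = 1

LCM formula: LCM(a, b) = (a × b) / GCD(a, b)
LCM(146, 147) = (146 × 147) / 1
LCM(146, 147) = 21462 / 1
LCM(146, 147) = 21462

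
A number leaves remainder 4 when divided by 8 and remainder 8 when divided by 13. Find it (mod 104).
M = 8 × 13 = 104. M₁ = 13, y₁ ≡ 5 (mod 8). M₂ = 8, y₂ ≡ 5 (mod 13). r = 4×13×5 + 8×8×5 ≡ 60 (mod 104)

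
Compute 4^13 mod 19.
Using repeated squaring. 13 = 8 + 4 + 1 (binary 1101). Repeated squaring mod 19: 4^1 ≡ 4; 4^2 ≡ 4² = 16 ≡ 16; 4^4 ≡ 16² = 256 ≡ 9; 4^8 ≡ 9² = 81 ≡ 5. Multiply: 4^13 = 4^8 × 4^4 × 4^1 ≡ 5 × 9 × 4 (mod 19): 5 × 9 = 45 ≡ 7; 7 × 4 = 28 ≡ 9. So 4^13 ≡ 9 (mod 19).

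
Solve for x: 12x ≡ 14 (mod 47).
9

Since gcd(12, 47) = 1 divides 14, a solution exists.
Multiply both sides by the inverse of 12 mod 47:
  12^(-1) mod 47 = 4
  x ≡ 4 × 14 ≡ 56 ≡ 9 (mod 47)
Verification: 12 × 9 = 108 = 2 × 47 + 14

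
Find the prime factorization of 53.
53

Divide by primes starting from smallest:
53 ÷ 53 = 1

53 = 53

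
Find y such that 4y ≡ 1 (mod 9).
7

Since gcd(4, 9) = 1 divides 1, a solution exists.
Multiply both sides by the inverse of 4 mod 9:
  4^(-1) mod 9 = 7
  x ≡ 7 × 1 ≡ 7 ≡ 7 (mod 9)
Verification: 4 × 7 = 28 = 3 × 9 + 1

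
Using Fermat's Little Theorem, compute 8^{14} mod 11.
4

By Fermat's Little Theorem, a^(p-1) ≡ 1 (mod p) for prime p and gcd(a, p) = 1
Here p = 11, so 8^10 ≡ 1 (mod 11)
We can reduce the exponent: 14 mod 10 = 4
So 8^14 ≡ 8^4 (mod 11)
Computing: 8^4 mod 11 = 4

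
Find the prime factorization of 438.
2 × 3 × 73

Divide by primes starting from smallest:
438 ÷ 2 = 219
219 ÷ 3 = 73
73 ÷ 73 = 1

438 = 2 × 3 × 73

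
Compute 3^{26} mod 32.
9

Using successive squaring:
Binary expansion of 26: 11010
Powers of 3 mod 32 (each is the square of the previous):
  3^1 ≡ 3 (mod 32)
  3^2 ≡ 3² = 9 ≡ 9 (mod 32)
  3^4 ≡ 9² = 81 ≡ 17 (mod 32)
  3^8 ≡ 17² = 289 ≡ 1 (mod 32)
  3^16 ≡ 1² = 1 ≡ 1 (mod 32)
26 = 16 + 8 + 2, so 3^26 = 3^16 × 3^8 × 3^2 ≡ 1 × 1 × 9 (mod 32)
Multiplying step by step:
  1 × 1 = 1 ≡ 1 (mod 32)
  1 × 9 = 9 ≡ 9 (mod 32)
Result: 3^26 ≡ 9 (mod 32)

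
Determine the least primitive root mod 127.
p - 1 = 126 has prime divisors 2, 3, 7. h is a primitive root mod 127 iff h^(126/q) ≢ 1 (mod 127) for each such q.
h = 2: 2^63 ≡ 1, 2^42 ≡ 1, 2^18 ≡ 16 (mod 127); 2^63 ≡ 1, so not a primitive root.
h = 3: 3^63 ≡ 126, 3^42 ≡ 107, 3^18 ≡ 4 (mod 127); none is 1, so 3 has order 126 and is a primitive root.
The smallest primitive root mod 127 is g = 3.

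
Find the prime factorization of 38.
2 × 19

Divide by primes starting from smallest:
38 ÷ 2 = 19
19 ÷ 19 = 1

38 = 2 × 19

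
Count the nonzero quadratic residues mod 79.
For prime 79, there are (p-1)/2 = (79-1)/2 = 39 quadratic residues (excluding 0).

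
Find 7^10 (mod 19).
10 = 8 + 2 (binary 1010). Repeated squaring mod 19: 7^1 ≡ 7; 7^2 ≡ 7² = 49 ≡ 11; 7^4 ≡ 11² = 121 ≡ 7; 7^8 ≡ 7² = 49 ≡ 11. Multiply: 7^10 = 7^8 × 7^2 ≡ 11 × 11 (mod 19): 11 × 11 = 121 ≡ 7. So 7^10 ≡ 7 (mod 19).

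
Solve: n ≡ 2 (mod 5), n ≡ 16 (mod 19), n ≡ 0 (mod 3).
M = 5 × 19 × 3 = 285. M₁ = 57, y₁ ≡ 3 (mod 5). M₂ = 15, y₂ ≡ 14 (mod 19). M₃ = 95, y₃ ≡ 2 (mod 3). n = 2×57×3 + 16×15×14 + 0×95×2 ≡ 282 (mod 285)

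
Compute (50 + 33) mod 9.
2

(50 + 33) = 83
83 mod 9 = 2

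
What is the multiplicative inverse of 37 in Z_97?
21

Using Extended Euclidean Algorithm:
gcd(37, 97) = 1
Bezout coefficients: 37 × 21 + 97 × -8 = 1
So 37 × 21 ≡ 1 (mod 97)
The inverse is 21 mod 97 = 21
Verification: 37 × 21 = 777 = 8 × 97 + 1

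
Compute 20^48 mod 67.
Using repeated squaring. 48 = 32 + 16 (binary 110000). Repeated squaring mod 67: 20^1 ≡ 20; 20^2 ≡ 20² = 400 ≡ 65; 20^4 ≡ 65² = 4225 ≡ 4; 20^8 ≡ 4² = 16 ≡ 16; 20^16 ≡ 16² = 256 ≡ 55; 20^32 ≡ 55² = 3025 ≡ 10. Multiply: 20^48 = 20^32 × 20^16 ≡ 10 × 55 (mod 67): 10 × 55 = 550 ≡ 14. So 20^48 ≡ 14 (mod 67).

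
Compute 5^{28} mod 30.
25

Using successive squaring:
Binary expansion of 28: 11100
Powers of 5 mod 30 (each is the square of the previous):
  5^1 ≡ 5 (mod 30)
  5^2 ≡ 5² = 25 ≡ 25 (mod 30)
  5^4 ≡ 25² = 625 ≡ 25 (mod 30)
  5^8 ≡ 25² = 625 ≡ 25 (mod 30)
  5^16 ≡ 25² = 625 ≡ 25 (mod 30)
28 = 16 + 8 + 4, so 5^28 = 5^16 × 5^8 × 5^4 ≡ 25 × 25 × 25 (mod 30)
Multiplying step by step:
  25 × 25 = 625 ≡ 25 (mod 30)
  25 × 25 = 625 ≡ 25 (mod 30)
Result: 5^28 ≡ 25 (mod 30)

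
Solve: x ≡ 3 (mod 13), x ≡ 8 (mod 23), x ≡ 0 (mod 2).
M = 13 × 23 × 2 = 598. M₁ = 46, y₁ ≡ 2 (mod 13). M₂ = 26, y₂ ≡ 8 (mod 23). M₃ = 299, y₃ ≡ 1 (mod 2). x = 3×46×2 + 8×26×8 + 0×299×1 ≡ 146 (mod 598)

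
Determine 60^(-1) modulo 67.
60^(-1) ≡ 19 (mod 67). Verification: 60 × 19 = 1140 ≡ 1 (mod 67)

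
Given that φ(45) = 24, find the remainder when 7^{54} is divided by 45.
By Euler: 7^{24} ≡ 1 (mod 45) since gcd(7, 45) = 1. 54 = 2×24 + 6. So 7^{54} ≡ 7^{6} ≡ 19 (mod 45)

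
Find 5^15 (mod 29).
Using repeated squaring. 15 = 8 + 4 + 2 + 1 (binary 1111). Repeated squaring mod 29: 5^1 ≡ 5; 5^2 ≡ 5² = 25 ≡ 25; 5^4 ≡ 25² = 625 ≡ 16; 5^8 ≡ 16² = 256 ≡ 24. Multiply: 5^15 = 5^8 × 5^4 × 5^2 × 5^1 ≡ 24 × 16 × 25 × 5 (mod 29): 24 × 16 = 384 ≡ 7; 7 × 25 = 175 ≡ 1; 1 × 5 = 5 ≡ 5. So 5^15 ≡ 5 (mod 29).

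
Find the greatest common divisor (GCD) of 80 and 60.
20

Using the Euclidean algorithm:
80 = 1 × 60 + 20
60 = 3 × 20 + 0

GCD(80, 60) = 20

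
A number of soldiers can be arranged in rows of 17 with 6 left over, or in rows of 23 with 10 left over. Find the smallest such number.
M = 17 × 23 = 391. M₁ = 23, y₁ ≡ 3 (mod 17). M₂ = 17, y₂ ≡ 19 (mod 23). z = 6×23×3 + 10×17×19 ≡ 125 (mod 391). The smallest positive such number is 125.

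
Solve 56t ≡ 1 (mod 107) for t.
86

Using Extended Euclidean Algorithm:
gcd(56, 107) = 1
Bezout coefficients: 56 × -21 + 107 × 11 = 1
So 56 × -21 ≡ 1 (mod 107)
The inverse is -21 mod 107 = 86
Verification: 56 × 86 = 4816 = 45 × 107 + 1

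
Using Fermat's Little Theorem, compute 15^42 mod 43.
By Fermat's Little Theorem, 15^{42} ≡ 1 (mod 43) since 43 is prime and gcd(15, 43) = 1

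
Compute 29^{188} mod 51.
4

Using successive squaring:
Binary expansion of 188: 10111100
Powers of 29 mod 51 (each is the square of the previous):
  29^1 ≡ 29 (mod 51)
  29^2 ≡ 29² = 841 ≡ 25 (mod 51)
  29^4 ≡ 25² = 625 ≡ 13 (mod 51)
  29^8 ≡ 13² = 169 ≡ 16 (mod 51)
  29^16 ≡ 16² = 256 ≡ 1 (mod 51)
  29^32 ≡ 1² = 1 ≡ 1 (mod 51)
  29^64 ≡ 1² = 1 ≡ 1 (mod 51)
  29^128 ≡ 1² = 1 ≡ 1 (mod 51)
188 = 128 + 32 + 16 + 8 + 4, so 29^188 = 29^128 × 29^32 × 29^16 × 29^8 × 29^4 ≡ 1 × 1 × 1 × 16 × 13 (mod 51)
Multiplying step by step:
  1 × 1 = 1 ≡ 1 (mod 51)
  1 × 1 = 1 ≡ 1 (mod 51)
  1 × 16 = 16 ≡ 16 (mod 51)
  16 × 13 = 208 ≡ 4 (mod 51)
Result: 29^188 ≡ 4 (mod 51)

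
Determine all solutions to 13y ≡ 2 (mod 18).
14

Since gcd(13, 18) = 1 divides 2, a solution exists.
Multiply both sides by the inverse of 13 mod 18:
  13^(-1) mod 18 = 7
  x ≡ 7 × 2 ≡ 14 ≡ 14 (mod 18)
Verification: 13 × 14 = 182 = 10 × 18 + 2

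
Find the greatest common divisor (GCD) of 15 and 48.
3

Using the Euclidean algorithm:
15 = 0 × 48 + 15
48 = 3 × 15 + 3
15 = 5 × 3 + 0

GCD(15, 48) = 3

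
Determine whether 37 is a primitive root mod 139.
p - 1 = 138 has prime divisors 2, 3, 23. Check 37^(138/q) mod 139 for each: 37^(138/2) = 37^69 ≡ 1, 37^(138/3) = 37^46 ≡ 42, 37^(138/23) = 37^6 ≡ 52 (mod 139). Since 37^69 ≡ 1 (mod 139), the order of 37 divides 69 (in fact the order is 69) ≠ 138, so it is not a primitive root.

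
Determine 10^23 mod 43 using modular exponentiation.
Using repeated squaring. 23 = 16 + 4 + 2 + 1 (binary 10111). Repeated squaring mod 43: 10^1 ≡ 10; 10^2 ≡ 10² = 100 ≡ 14; 10^4 ≡ 14² = 196 ≡ 24; 10^8 ≡ 24² = 576 ≡ 17; 10^16 ≡ 17² = 289 ≡ 31. Multiply: 10^23 = 10^16 × 10^4 × 10^2 × 10^1 ≡ 31 × 24 × 14 × 10 (mod 43): 31 × 24 = 744 ≡ 13; 13 × 14 = 182 ≡ 10; 10 × 10 = 100 ≡ 14. So 10^23 ≡ 14 (mod 43).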